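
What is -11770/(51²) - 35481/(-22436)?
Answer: -171785639/58356036 ≈ -2.9438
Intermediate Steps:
-11770/(51²) - 35481/(-22436) = -11770/2601 - 35481*(-1/22436) = -11770*1/2601 + 35481/22436 = -11770/2601 + 35481/22436 = -171785639/58356036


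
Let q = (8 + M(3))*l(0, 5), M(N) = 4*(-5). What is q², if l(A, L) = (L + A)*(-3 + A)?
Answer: 32400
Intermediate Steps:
M(N) = -20
l(A, L) = (-3 + A)*(A + L) (l(A, L) = (A + L)*(-3 + A) = (-3 + A)*(A + L))
q = 180 (q = (8 - 20)*(0² - 3*0 - 3*5 + 0*5) = -12*(0 + 0 - 15 + 0) = -12*(-15) = 180)
q² = 180² = 32400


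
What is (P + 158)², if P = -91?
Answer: 4489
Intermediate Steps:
(P + 158)² = (-91 + 158)² = 67² = 4489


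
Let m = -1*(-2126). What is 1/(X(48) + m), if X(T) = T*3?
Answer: 1/2270 ≈ 0.00044053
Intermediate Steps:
X(T) = 3*T
m = 2126
1/(X(48) + m) = 1/(3*48 + 2126) = 1/(144 + 2126) = 1/2270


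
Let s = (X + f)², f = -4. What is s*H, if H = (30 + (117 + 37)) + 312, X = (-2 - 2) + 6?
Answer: 1984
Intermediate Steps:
X = 2 (X = -4 + 6 = 2)
H = 496 (H = (30 + 154) + 312 = 184 + 312 = 496)
s = 4 (s = (2 - 4)² = (-2)² = 4)
s*H = 4*496 = 1984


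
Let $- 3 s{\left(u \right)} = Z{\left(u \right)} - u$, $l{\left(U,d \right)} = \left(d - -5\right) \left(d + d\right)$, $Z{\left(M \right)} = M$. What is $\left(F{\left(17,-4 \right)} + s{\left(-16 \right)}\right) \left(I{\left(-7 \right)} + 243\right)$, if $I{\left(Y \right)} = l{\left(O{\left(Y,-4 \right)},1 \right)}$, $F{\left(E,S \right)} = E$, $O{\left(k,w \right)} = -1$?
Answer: $4335$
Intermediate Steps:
$l{\left(U,d \right)} = 2 d \left(5 + d\right)$ ($l{\left(U,d \right)} = \left(d + 5\right) 2 d = \left(5 + d\right) 2 d = 2 d \left(5 + d\right)$)
$s{\left(u \right)} = 0$ ($s{\left(u \right)} = - \frac{u - u}{3} = \left(- \frac{1}{3}\right) 0 = 0$)
$I{\left(Y \right)} = 12$ ($I{\left(Y \right)} = 2 \cdot 1 \left(5 + 1\right) = 2 \cdot 1 \cdot 6 = 12$)
$\left(F{\left(17,-4 \right)} + s{\left(-16 \right)}\right) \left(I{\left(-7 \right)} + 243\right) = \left(17 + 0\right) \left(12 + 243\right) = 17 \cdot 255 = 4335$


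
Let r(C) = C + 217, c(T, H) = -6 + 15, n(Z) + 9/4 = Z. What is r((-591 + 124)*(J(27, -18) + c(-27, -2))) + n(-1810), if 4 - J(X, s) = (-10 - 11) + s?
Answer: -103517/4 ≈ -25879.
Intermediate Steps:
n(Z) = -9/4 + Z
c(T, H) = 9
J(X, s) = 25 - s (J(X, s) = 4 - ((-10 - 11) + s) = 4 - (-21 + s) = 4 + (21 - s) = 25 - s)
r(C) = 217 + C
r((-591 + 124)*(J(27, -18) + c(-27, -2))) + n(-1810) = (217 + (-591 + 124)*((25 - 1*(-18)) + 9)) + (-9/4 - 1810) = (217 - 467*((25 + 18) + 9)) - 7249/4 = (217 - 467*(43 + 9)) - 7249/4 = (217 - 467*52) - 7249/4 = (217 - 24284) - 7249/4 = -24067 - 7249/4 = -103517/4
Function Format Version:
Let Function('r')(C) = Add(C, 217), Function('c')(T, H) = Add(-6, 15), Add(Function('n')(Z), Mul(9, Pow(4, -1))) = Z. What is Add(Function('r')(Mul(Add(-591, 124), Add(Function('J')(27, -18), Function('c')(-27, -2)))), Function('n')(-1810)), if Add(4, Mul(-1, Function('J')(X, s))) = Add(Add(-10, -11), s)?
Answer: Rational(-103517, 4) ≈ -25879.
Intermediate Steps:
Function('n')(Z) = Add(Rational(-9, 4), Z)
Function('c')(T, H) = 9
Function('J')(X, s) = Add(25, Mul(-1, s)) (Function('J')(X, s) = Add(4, Mul(-1, Add(Add(-10, -11), s))) = Add(4, Mul(-1, Add(-21, s))) = Add(4, Add(21, Mul(-1, s))) = Add(25, Mul(-1, s)))
Function('r')(C) = Add(217, C)
Add(Function('r')(Mul(Add(-591, 124), Add(Function('J')(27, -18), Function('c')(-27, -2)))), Function('n')(-1810)) = Add(Add(217, Mul(Add(-591, 124), Add(Add(25, Mul(-1, -18)), 9))), Add(Rational(-9, 4), -1810)) = Add(Add(217, Mul(-467, Add(Add(25, 18), 9))), Rational(-7249, 4)) = Add(Add(217, Mul(-467, Add(43, 9))), Rational(-7249, 4)) = Add(Add(217, Mul(-467, 52)), Rational(-7249, 4)) = Add(Add(217, -24284), Rational(-7249, 4)) = Add(-24067, Rational(-7249, 4)) = Rational(-103517, 4)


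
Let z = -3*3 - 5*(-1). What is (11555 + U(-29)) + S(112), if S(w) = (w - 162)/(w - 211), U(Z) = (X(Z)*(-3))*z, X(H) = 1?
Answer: 1145183/99 ≈ 11568.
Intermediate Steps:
z = -4 (z = -9 + 5 = -4)
U(Z) = 12 (U(Z) = (1*(-3))*(-4) = -3*(-4) = 12)
S(w) = (-162 + w)/(-211 + w)
(11555 + U(-29)) + S(112) = (11555 + 12) + (-162 + 112)/(-211 + 112) = 11567 - 50/(-99) = 11567 - 1/99*(-50) = 11567 + 50/99 = 1145183/99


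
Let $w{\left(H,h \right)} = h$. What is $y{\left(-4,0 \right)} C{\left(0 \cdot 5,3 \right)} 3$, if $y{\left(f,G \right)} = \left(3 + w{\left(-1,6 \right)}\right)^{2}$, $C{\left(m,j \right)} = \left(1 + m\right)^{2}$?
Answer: $243$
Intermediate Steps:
$y{\left(f,G \right)} = 81$ ($y{\left(f,G \right)} = \left(3 + 6\right)^{2} = 9^{2} = 81$)
$y{\left(-4,0 \right)} C{\left(0 \cdot 5,3 \right)} 3 = 81 \left(1 + 0 \cdot 5\right)^{2} \cdot 3 = 81 \left(1 + 0\right)^{2} \cdot 3 = 81 \cdot 1^{2} \cdot 3 = 81 \cdot 1 \cdot 3 = 81 \cdot 3 = 243$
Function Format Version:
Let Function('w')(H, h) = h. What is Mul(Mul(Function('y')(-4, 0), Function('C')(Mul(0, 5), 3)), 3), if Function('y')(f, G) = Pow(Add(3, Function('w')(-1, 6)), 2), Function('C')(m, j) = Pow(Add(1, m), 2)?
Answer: 243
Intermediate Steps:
Function('y')(f, G) = 81 (Function('y')(f, G) = Pow(Add(3, 6), 2) = Pow(9, 2) = 81)
Mul(Mul(Function('y')(-4, 0), Function('C')(Mul(0, 5), 3)), 3) = Mul(Mul(81, Pow(Add(1, Mul(0, 5)), 2)), 3) = Mul(Mul(81, Pow(Add(1, 0), 2)), 3) = Mul(Mul(81, Pow(1, 2)), 3) = Mul(Mul(81, 1), 3) = Mul(81, 3) = 243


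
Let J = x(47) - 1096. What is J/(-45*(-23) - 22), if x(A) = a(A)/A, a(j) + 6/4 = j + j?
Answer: -102839/95222 ≈ -1.0800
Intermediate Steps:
a(j) = -3/2 + 2*j (a(j) = -3/2 + (j + j) = -3/2 + 2*j)
x(A) = (-3/2 + 2*A)/A
J = -102839/94 (J = (2 - 3/2/47) - 1096 = (2 - 3/2*1/47) - 1096 = (2 - 3/94) - 1096 = 185/94 - 1096 = -102839/94 ≈ -1094.0)
J/(-45*(-23) - 22) = -102839/(94*(-45*(-23) - 22)) = -102839/(94*(1035 - 22)) = -102839/94/1013 = -102839/94*1/1013 = -102839/95222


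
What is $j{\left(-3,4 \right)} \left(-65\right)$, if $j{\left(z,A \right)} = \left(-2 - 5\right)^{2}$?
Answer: $-3185$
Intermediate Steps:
$j{\left(z,A \right)} = 49$ ($j{\left(z,A \right)} = \left(-7\right)^{2} = 49$)
$j{\left(-3,4 \right)} \left(-65\right) = 49 \left(-65\right) = -3185$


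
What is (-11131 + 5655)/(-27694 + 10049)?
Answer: 5476/17645 ≈ 0.31034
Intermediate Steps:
(-11131 + 5655)/(-27694 + 10049) = -5476/(-17645) = -5476*(-1/17645) = 5476/17645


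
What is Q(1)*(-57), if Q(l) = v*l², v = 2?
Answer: -114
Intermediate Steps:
Q(l) = 2*l²
Q(1)*(-57) = (2*1²)*(-57) = (2*1)*(-57) = 2*(-57) = -114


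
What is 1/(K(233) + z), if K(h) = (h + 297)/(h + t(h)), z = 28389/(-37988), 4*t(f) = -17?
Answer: 6951804/10911725 ≈ 0.63709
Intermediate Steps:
t(f) = -17/4 (t(f) = (1/4)*(-17) = -17/4)
z = -28389/37988 (z = 28389*(-1/37988) = -28389/37988 ≈ -0.74731)
K(h) = (297 + h)/(-17/4 + h) (K(h) = (h + 297)/(h - 17/4) = (297 + h)/(-17/4 + h))
1/(K(233) + z) = 1/(4*(297 + 233)/(-17 + 4*233) - 28389/37988) = 1/(4*530/(-17 + 932) - 28389/37988) = 1/(4*530/915 - 28389/37988) = 1/(4*(1/915)*530 - 28389/37988) = 1/(424/183 - 28389/37988) = 1/(10911725/6951804) = 6951804/10911725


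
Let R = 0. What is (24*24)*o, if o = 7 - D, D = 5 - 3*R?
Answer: 1152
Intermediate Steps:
D = 5 (D = 5 - 3*0 = 5 + 0 = 5)
o = 2 (o = 7 - 1*5 = 7 - 5 = 2)
(24*24)*o = (24*24)*2 = 576*2 = 1152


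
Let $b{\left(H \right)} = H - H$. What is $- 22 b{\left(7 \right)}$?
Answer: $0$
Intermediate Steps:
$b{\left(H \right)} = 0$
$- 22 b{\left(7 \right)} = \left(-22\right) 0 = 0$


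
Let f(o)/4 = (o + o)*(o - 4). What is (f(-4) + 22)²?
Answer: 77284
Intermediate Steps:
f(o) = 8*o*(-4 + o) (f(o) = 4*((o + o)*(o - 4)) = 4*((2*o)*(-4 + o)) = 4*(2*o*(-4 + o)) = 8*o*(-4 + o))
(f(-4) + 22)² = (8*(-4)*(-4 - 4) + 22)² = (8*(-4)*(-8) + 22)² = (256 + 22)² = 278² = 77284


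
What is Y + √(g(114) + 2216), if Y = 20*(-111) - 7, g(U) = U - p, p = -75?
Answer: -2227 + √2405 ≈ -2178.0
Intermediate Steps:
g(U) = 75 + U (g(U) = U - 1*(-75) = U + 75 = 75 + U)
Y = -2227 (Y = -2220 - 7 = -2227)
Y + √(g(114) + 2216) = -2227 + √((75 + 114) + 2216) = -2227 + √(189 + 2216) = -2227 + √2405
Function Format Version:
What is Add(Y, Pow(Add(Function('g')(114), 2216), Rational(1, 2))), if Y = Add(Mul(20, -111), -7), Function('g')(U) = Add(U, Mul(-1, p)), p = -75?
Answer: Add(-2227, Pow(2405, Rational(1, 2))) ≈ -2178.0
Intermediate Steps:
Function('g')(U) = Add(75, U) (Function('g')(U) = Add(U, Mul(-1, -75)) = Add(U, 75) = Add(75, U))
Y = -2227 (Y = Add(-2220, -7) = -2227)
Add(Y, Pow(Add(Function('g')(114), 2216), Rational(1, 2))) = Add(-2227, Pow(Add(Add(75, 114), 2216), Rational(1, 2))) = Add(-2227, Pow(Add(189, 2216), Rational(1, 2))) = Add(-2227, Pow(2405, Rational(1, 2)))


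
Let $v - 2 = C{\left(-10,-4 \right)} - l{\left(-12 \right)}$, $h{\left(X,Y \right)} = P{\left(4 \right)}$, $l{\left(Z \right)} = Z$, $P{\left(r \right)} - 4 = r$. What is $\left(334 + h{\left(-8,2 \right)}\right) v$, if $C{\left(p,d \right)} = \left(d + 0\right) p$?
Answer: $18468$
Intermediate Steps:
$P{\left(r \right)} = 4 + r$
$C{\left(p,d \right)} = d p$
$h{\left(X,Y \right)} = 8$ ($h{\left(X,Y \right)} = 4 + 4 = 8$)
$v = 54$ ($v = 2 - -52 = 2 + \left(40 + 12\right) = 2 + 52 = 54$)
$\left(334 + h{\left(-8,2 \right)}\right) v = \left(334 + 8\right) 54 = 342 \cdot 54 = 18468$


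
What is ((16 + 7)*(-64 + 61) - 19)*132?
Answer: -11616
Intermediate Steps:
((16 + 7)*(-64 + 61) - 19)*132 = (23*(-3) - 19)*132 = (-69 - 19)*132 = -88*132 = -11616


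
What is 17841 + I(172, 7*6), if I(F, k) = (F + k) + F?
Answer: 18227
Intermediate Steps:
I(F, k) = k + 2*F
17841 + I(172, 7*6) = 17841 + (7*6 + 2*172) = 17841 + (42 + 344) = 17841 + 386 = 18227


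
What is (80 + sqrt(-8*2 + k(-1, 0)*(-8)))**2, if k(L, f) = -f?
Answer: 6384 + 640*I ≈ 6384.0 + 640.0*I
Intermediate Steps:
(80 + sqrt(-8*2 + k(-1, 0)*(-8)))**2 = (80 + sqrt(-8*2 - 1*0*(-8)))**2 = (80 + sqrt(-16 + 0*(-8)))**2 = (80 + sqrt(-16 + 0))**2 = (80 + sqrt(-16))**2 = (80 + 4*I)**2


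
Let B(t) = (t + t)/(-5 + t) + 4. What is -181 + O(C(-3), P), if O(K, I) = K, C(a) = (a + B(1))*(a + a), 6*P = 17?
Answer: -184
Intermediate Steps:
P = 17/6 (P = (1/6)*17 = 17/6 ≈ 2.8333)
B(t) = 4 + 2*t/(-5 + t) (B(t) = (2*t)/(-5 + t) + 4 = 2*t/(-5 + t) + 4 = 4 + 2*t/(-5 + t))
C(a) = 2*a*(7/2 + a) (C(a) = (a + 2*(-10 + 3*1)/(-5 + 1))*(a + a) = (a + 2*(-10 + 3)/(-4))*(2*a) = (a + 2*(-1/4)*(-7))*(2*a) = (a + 7/2)*(2*a) = (7/2 + a)*(2*a) = 2*a*(7/2 + a))
-181 + O(C(-3), P) = -181 - 3*(7 + 2*(-3)) = -181 - 3*(7 - 6) = -181 - 3*1 = -181 - 3 = -184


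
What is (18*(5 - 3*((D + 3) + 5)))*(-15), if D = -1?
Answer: 4320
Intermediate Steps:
(18*(5 - 3*((D + 3) + 5)))*(-15) = (18*(5 - 3*((-1 + 3) + 5)))*(-15) = (18*(5 - 3*(2 + 5)))*(-15) = (18*(5 - 3*7))*(-15) = (18*(5 - 21))*(-15) = (18*(-16))*(-15) = -288*(-15) = 4320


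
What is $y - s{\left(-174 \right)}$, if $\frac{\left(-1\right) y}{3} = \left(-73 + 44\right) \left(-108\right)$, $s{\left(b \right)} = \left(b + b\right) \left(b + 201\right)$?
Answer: $0$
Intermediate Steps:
$s{\left(b \right)} = 2 b \left(201 + b\right)$
$y = -9396$ ($y = - 3 \left(-73 + 44\right) \left(-108\right) = - 3 \left(\left(-29\right) \left(-108\right)\right) = \left(-3\right) 3132 = -9396$)
$y - s{\left(-174 \right)} = -9396 - 2 \left(-174\right) \left(201 - 174\right) = -9396 - 2 \left(-174\right) 27 = -9396 - -9396 = -9396 + 9396 = 0$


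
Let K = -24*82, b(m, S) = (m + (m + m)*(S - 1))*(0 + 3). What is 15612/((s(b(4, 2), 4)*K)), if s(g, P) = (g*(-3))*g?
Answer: 1301/637632 ≈ 0.0020404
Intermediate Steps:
b(m, S) = 3*m + 6*m*(-1 + S) (b(m, S) = (m + (2*m)*(-1 + S))*3 = (m + 2*m*(-1 + S))*3 = 3*m + 6*m*(-1 + S))
s(g, P) = -3*g² (s(g, P) = (-3*g)*g = -3*g²)
K = -1968
15612/((s(b(4, 2), 4)*K)) = 15612/((-3*144*(-1 + 2*2)²*(-1968))) = 15612/((-3*144*(-1 + 4)²*(-1968))) = 15612/((-3*(3*4*3)²*(-1968))) = 15612/((-3*36²*(-1968))) = 15612/((-3*1296*(-1968))) = 15612/((-3888*(-1968))) = 15612/7651584 = 15612*(1/7651584) = 1301/637632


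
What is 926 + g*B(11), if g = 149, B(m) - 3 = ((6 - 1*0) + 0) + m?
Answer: 3906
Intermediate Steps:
B(m) = 9 + m (B(m) = 3 + (((6 - 1*0) + 0) + m) = 3 + (((6 + 0) + 0) + m) = 3 + ((6 + 0) + m) = 3 + (6 + m) = 9 + m)
926 + g*B(11) = 926 + 149*(9 + 11) = 926 + 149*20 = 926 + 2980 = 3906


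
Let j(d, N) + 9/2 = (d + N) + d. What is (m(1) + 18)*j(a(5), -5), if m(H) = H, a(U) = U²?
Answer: 1539/2 ≈ 769.50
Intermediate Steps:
j(d, N) = -9/2 + N + 2*d (j(d, N) = -9/2 + ((d + N) + d) = -9/2 + ((N + d) + d) = -9/2 + (N + 2*d) = -9/2 + N + 2*d)
(m(1) + 18)*j(a(5), -5) = (1 + 18)*(-9/2 - 5 + 2*5²) = 19*(-9/2 - 5 + 2*25) = 19*(-9/2 - 5 + 50) = 19*(81/2) = 1539/2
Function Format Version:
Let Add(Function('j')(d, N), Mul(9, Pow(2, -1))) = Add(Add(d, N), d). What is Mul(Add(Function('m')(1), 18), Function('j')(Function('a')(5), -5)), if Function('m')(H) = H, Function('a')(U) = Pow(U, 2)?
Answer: Rational(1539, 2) ≈ 769.50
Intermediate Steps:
Function('j')(d, N) = Add(Rational(-9, 2), N, Mul(2, d)) (Function('j')(d, N) = Add(Rational(-9, 2), Add(Add(d, N), d)) = Add(Rational(-9, 2), Add(Add(N, d), d)) = Add(Rational(-9, 2), Add(N, Mul(2, d))) = Add(Rational(-9, 2), N, Mul(2, d)))
Mul(Add(Function('m')(1), 18), Function('j')(Function('a')(5), -5)) = Mul(Add(1, 18), Add(Rational(-9, 2), -5, Mul(2, Pow(5, 2)))) = Mul(19, Add(Rational(-9, 2), -5, Mul(2, 25))) = Mul(19, Add(Rational(-9, 2), -5, 50)) = Mul(19, Rational(81, 2)) = Rational(1539, 2)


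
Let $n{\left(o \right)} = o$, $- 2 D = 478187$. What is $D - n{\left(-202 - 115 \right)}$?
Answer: $- \frac{477553}{2} \approx -2.3878 \cdot 10^{5}$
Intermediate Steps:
$D = - \frac{478187}{2}$ ($D = \left(- \frac{1}{2}\right) 478187 = - \frac{478187}{2} \approx -2.3909 \cdot 10^{5}$)
$D - n{\left(-202 - 115 \right)} = - \frac{478187}{2} - \left(-202 - 115\right) = - \frac{478187}{2} - -317 = - \frac{478187}{2} + 317 = - \frac{477553}{2}$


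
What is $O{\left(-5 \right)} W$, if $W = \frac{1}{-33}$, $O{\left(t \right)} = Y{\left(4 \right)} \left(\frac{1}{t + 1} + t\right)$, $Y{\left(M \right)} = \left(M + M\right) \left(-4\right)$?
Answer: $- \frac{56}{11} \approx -5.0909$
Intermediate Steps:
$Y{\left(M \right)} = - 8 M$ ($Y{\left(M \right)} = 2 M \left(-4\right) = - 8 M$)
$O{\left(t \right)} = - 32 t - \frac{32}{1 + t}$ ($O{\left(t \right)} = \left(-8\right) 4 \left(\frac{1}{t + 1} + t\right) = - 32 \left(\frac{1}{1 + t} + t\right) = - 32 \left(t + \frac{1}{1 + t}\right) = - 32 t - \frac{32}{1 + t}$)
$W = - \frac{1}{33} \approx -0.030303$
$O{\left(-5 \right)} W = \frac{32 \left(-1 - -5 - \left(-5\right)^{2}\right)}{1 - 5} \left(- \frac{1}{33}\right) = \frac{32 \left(-1 + 5 - 25\right)}{-4} \left(- \frac{1}{33}\right) = 32 \left(- \frac{1}{4}\right) \left(-1 + 5 - 25\right) \left(- \frac{1}{33}\right) = 32 \left(- \frac{1}{4}\right) \left(-21\right) \left(- \frac{1}{33}\right) = 168 \left(- \frac{1}{33}\right) = - \frac{56}{11}$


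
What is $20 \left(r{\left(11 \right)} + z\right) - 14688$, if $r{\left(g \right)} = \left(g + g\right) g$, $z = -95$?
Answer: $-11748$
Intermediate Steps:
$r{\left(g \right)} = 2 g^{2}$ ($r{\left(g \right)} = 2 g g = 2 g^{2}$)
$20 \left(r{\left(11 \right)} + z\right) - 14688 = 20 \left(2 \cdot 11^{2} - 95\right) - 14688 = 20 \left(2 \cdot 121 - 95\right) - 14688 = 20 \left(242 - 95\right) - 14688 = 20 \cdot 147 - 14688 = 2940 - 14688 = -11748$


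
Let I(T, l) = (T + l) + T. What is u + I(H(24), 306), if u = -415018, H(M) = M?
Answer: -414664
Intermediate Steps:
I(T, l) = l + 2*T
u + I(H(24), 306) = -415018 + (306 + 2*24) = -415018 + (306 + 48) = -415018 + 354 = -414664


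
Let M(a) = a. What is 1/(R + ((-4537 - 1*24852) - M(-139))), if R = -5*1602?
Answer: -1/37260 ≈ -2.6838e-5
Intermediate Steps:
R = -8010
1/(R + ((-4537 - 1*24852) - M(-139))) = 1/(-8010 + ((-4537 - 1*24852) - 1*(-139))) = 1/(-8010 + ((-4537 - 24852) + 139)) = 1/(-8010 + (-29389 + 139)) = 1/(-8010 - 29250) = 1/(-37260) = -1/37260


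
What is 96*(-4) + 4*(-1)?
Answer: -388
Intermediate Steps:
96*(-4) + 4*(-1) = -384 - 4 = -388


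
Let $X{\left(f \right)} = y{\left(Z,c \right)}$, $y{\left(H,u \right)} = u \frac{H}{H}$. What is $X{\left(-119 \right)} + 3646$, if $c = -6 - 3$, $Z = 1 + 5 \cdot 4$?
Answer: $3637$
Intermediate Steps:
$Z = 21$ ($Z = 1 + 20 = 21$)
$c = -9$ ($c = -6 - 3 = -9$)
$y{\left(H,u \right)} = u$ ($y{\left(H,u \right)} = u 1 = u$)
$X{\left(f \right)} = -9$
$X{\left(-119 \right)} + 3646 = -9 + 3646 = 3637$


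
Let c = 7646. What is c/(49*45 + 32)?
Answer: 7646/2237 ≈ 3.4180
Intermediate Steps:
c/(49*45 + 32) = 7646/(49*45 + 32) = 7646/(2205 + 32) = 7646/2237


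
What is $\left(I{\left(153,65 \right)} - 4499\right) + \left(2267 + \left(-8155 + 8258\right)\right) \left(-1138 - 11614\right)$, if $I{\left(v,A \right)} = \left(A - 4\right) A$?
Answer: $-30222774$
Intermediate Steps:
$I{\left(v,A \right)} = A \left(-4 + A\right)$ ($I{\left(v,A \right)} = \left(-4 + A\right) A = A \left(-4 + A\right)$)
$\left(I{\left(153,65 \right)} - 4499\right) + \left(2267 + \left(-8155 + 8258\right)\right) \left(-1138 - 11614\right) = \left(65 \left(-4 + 65\right) - 4499\right) + \left(2267 + \left(-8155 + 8258\right)\right) \left(-1138 - 11614\right) = \left(65 \cdot 61 - 4499\right) + \left(2267 + 103\right) \left(-12752\right) = \left(3965 - 4499\right) + 2370 \left(-12752\right) = -534 - 30222240 = -30222774$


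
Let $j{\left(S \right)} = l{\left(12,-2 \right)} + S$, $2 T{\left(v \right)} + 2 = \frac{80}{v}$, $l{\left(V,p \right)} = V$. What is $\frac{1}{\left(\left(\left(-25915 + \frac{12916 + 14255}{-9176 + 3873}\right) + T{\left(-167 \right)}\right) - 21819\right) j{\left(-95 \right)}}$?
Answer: $\frac{885601}{3509149813196} \approx 2.5237 \cdot 10^{-7}$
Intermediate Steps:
$T{\left(v \right)} = -1 + \frac{40}{v}$ ($T{\left(v \right)} = -1 + \frac{80 \frac{1}{v}}{2} = -1 + \frac{40}{v}$)
$j{\left(S \right)} = 12 + S$
$\frac{1}{\left(\left(\left(-25915 + \frac{12916 + 14255}{-9176 + 3873}\right) + T{\left(-167 \right)}\right) - 21819\right) j{\left(-95 \right)}} = \frac{1}{\left(\left(\left(-25915 + \frac{12916 + 14255}{-9176 + 3873}\right) + \frac{40 - -167}{-167}\right) - 21819\right) \left(12 - 95\right)} = \frac{1}{\left(\left(\left(-25915 + \frac{27171}{-5303}\right) - \frac{40 + 167}{167}\right) - 21819\right) \left(-83\right)} = \frac{1}{\left(\left(-25915 + 27171 \left(- \frac{1}{5303}\right)\right) - \frac{207}{167}\right) - 21819} \left(- \frac{1}{83}\right) = \frac{1}{\left(\left(-25915 - \frac{27171}{5303}\right) - \frac{207}{167}\right) - 21819} \left(- \frac{1}{83}\right) = \frac{1}{\left(- \frac{137454416}{5303} - \frac{207}{167}\right) - 21819} \left(- \frac{1}{83}\right) = \frac{1}{- \frac{22955985193}{885601} - 21819} \left(- \frac{1}{83}\right) = \frac{1}{- \frac{42278913412}{885601}} \left(- \frac{1}{83}\right) = \left(- \frac{885601}{42278913412}\right) \left(- \frac{1}{83}\right) = \frac{885601}{3509149813196}$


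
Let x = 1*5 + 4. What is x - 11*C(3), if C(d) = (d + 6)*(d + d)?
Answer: -585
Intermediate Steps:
C(d) = 2*d*(6 + d) (C(d) = (6 + d)*(2*d) = 2*d*(6 + d))
x = 9 (x = 5 + 4 = 9)
x - 11*C(3) = 9 - 22*3*(6 + 3) = 9 - 22*3*9 = 9 - 11*54 = 9 - 594 = -585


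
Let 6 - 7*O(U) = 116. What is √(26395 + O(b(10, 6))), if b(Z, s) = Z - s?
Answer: √1292585/7 ≈ 162.42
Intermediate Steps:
O(U) = -110/7 (O(U) = 6/7 - ⅐*116 = 6/7 - 116/7 = -110/7)
√(26395 + O(b(10, 6))) = √(26395 - 110/7) = √(184655/7) = √1292585/7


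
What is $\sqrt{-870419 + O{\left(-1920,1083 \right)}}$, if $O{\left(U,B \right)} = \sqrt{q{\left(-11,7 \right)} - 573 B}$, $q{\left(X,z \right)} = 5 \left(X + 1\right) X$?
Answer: $\sqrt{-870419 + i \sqrt{620009}} \approx 0.422 + 932.96 i$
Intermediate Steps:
$q{\left(X,z \right)} = X \left(5 + 5 X\right)$ ($q{\left(X,z \right)} = 5 \left(1 + X\right) X = \left(5 + 5 X\right) X = X \left(5 + 5 X\right)$)
$O{\left(U,B \right)} = \sqrt{550 - 573 B}$ ($O{\left(U,B \right)} = \sqrt{5 \left(-11\right) \left(1 - 11\right) - 573 B} = \sqrt{5 \left(-11\right) \left(-10\right) - 573 B} = \sqrt{550 - 573 B}$)
$\sqrt{-870419 + O{\left(-1920,1083 \right)}} = \sqrt{-870419 + \sqrt{550 - 620559}} = \sqrt{-870419 + \sqrt{-620009}} = \sqrt{-870419 + i \sqrt{620009}}$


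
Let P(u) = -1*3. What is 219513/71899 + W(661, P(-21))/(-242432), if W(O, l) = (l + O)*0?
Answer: 219513/71899 ≈ 3.0531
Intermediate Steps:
P(u) = -3
W(O, l) = 0 (W(O, l) = (O + l)*0 = 0)
219513/71899 + W(661, P(-21))/(-242432) = 219513/71899 + 0/(-242432) = 219513*(1/71899) + 0*(-1/242432) = 219513/71899 + 0 = 219513/71899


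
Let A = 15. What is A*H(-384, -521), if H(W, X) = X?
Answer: -7815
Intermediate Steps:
A*H(-384, -521) = 15*(-521) = -7815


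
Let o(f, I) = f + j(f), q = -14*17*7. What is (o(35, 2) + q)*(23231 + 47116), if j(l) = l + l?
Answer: -109811667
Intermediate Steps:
q = -1666 (q = -238*7 = -1666)
j(l) = 2*l
o(f, I) = 3*f (o(f, I) = f + 2*f = 3*f)
(o(35, 2) + q)*(23231 + 47116) = (3*35 - 1666)*(23231 + 47116) = (105 - 1666)*70347 = -1561*70347 = -109811667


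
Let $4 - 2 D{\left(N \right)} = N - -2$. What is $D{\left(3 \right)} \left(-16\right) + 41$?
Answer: $49$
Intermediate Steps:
$D{\left(N \right)} = 1 - \frac{N}{2}$ ($D{\left(N \right)} = 2 - \frac{N - -2}{2} = 2 - \frac{N + 2}{2} = 2 - \frac{2 + N}{2} = 2 - \left(1 + \frac{N}{2}\right) = 1 - \frac{N}{2}$)
$D{\left(3 \right)} \left(-16\right) + 41 = \left(1 - \frac{3}{2}\right) \left(-16\right) + 41 = \left(- \frac{1}{2}\right) \left(-16\right) + 41 = 8 + 41 = 49$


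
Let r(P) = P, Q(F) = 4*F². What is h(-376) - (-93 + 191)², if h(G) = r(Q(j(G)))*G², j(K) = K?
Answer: 79948683900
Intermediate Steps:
h(G) = 4*G⁴ (h(G) = (4*G²)*G² = 4*G⁴)
h(-376) - (-93 + 191)² = 4*(-376)⁴ - (-93 + 191)² = 4*19987173376 - 1*98² = 79948693504 - 1*9604 = 79948693504 - 9604 = 79948683900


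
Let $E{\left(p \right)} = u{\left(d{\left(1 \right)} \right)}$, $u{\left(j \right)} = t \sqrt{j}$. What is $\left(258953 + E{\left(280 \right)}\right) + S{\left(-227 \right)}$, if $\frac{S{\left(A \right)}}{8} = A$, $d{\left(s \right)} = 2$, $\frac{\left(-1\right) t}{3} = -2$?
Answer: $257137 + 6 \sqrt{2} \approx 2.5715 \cdot 10^{5}$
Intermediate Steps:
$t = 6$ ($t = \left(-3\right) \left(-2\right) = 6$)
$S{\left(A \right)} = 8 A$
$u{\left(j \right)} = 6 \sqrt{j}$
$E{\left(p \right)} = 6 \sqrt{2}$
$\left(258953 + E{\left(280 \right)}\right) + S{\left(-227 \right)} = \left(258953 + 6 \sqrt{2}\right) + 8 \left(-227\right) = \left(258953 + 6 \sqrt{2}\right) - 1816 = 257137 + 6 \sqrt{2}$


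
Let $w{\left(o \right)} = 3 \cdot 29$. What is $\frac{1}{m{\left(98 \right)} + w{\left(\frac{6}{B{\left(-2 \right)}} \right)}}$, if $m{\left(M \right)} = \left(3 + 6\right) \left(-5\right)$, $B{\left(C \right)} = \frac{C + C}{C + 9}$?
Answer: $\frac{1}{42} \approx 0.02381$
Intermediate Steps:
$B{\left(C \right)} = \frac{2 C}{9 + C}$
$m{\left(M \right)} = -45$ ($m{\left(M \right)} = 9 \left(-5\right) = -45$)
$w{\left(o \right)} = 87$
$\frac{1}{m{\left(98 \right)} + w{\left(\frac{6}{B{\left(-2 \right)}} \right)}} = \frac{1}{-45 + 87} = \frac{1}{42}$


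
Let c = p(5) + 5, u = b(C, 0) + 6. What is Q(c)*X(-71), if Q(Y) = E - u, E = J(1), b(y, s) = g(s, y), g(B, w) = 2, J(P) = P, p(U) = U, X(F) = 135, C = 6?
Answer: -945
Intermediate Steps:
b(y, s) = 2
u = 8 (u = 2 + 6 = 8)
c = 10 (c = 5 + 5 = 10)
E = 1
Q(Y) = -7 (Q(Y) = 1 - 1*8 = 1 - 8 = -7)
Q(c)*X(-71) = -7*135 = -945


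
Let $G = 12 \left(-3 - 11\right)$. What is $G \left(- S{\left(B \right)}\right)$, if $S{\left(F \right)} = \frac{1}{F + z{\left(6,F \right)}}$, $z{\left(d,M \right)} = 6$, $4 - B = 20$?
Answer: $- \frac{84}{5} \approx -16.8$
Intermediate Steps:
$B = -16$ ($B = 4 - 20 = -16$)
$S{\left(F \right)} = \frac{1}{6 + F}$ ($S{\left(F \right)} = \frac{1}{F + 6} = \frac{1}{6 + F}$)
$G = -168$ ($G = 12 \left(-14\right) = -168$)
$G \left(- S{\left(B \right)}\right) = - 168 \left(- \frac{1}{6 - 16}\right) = - 168 \left(- \frac{1}{-10}\right) = - 168 \left(\left(-1\right) \left(- \frac{1}{10}\right)\right) = \left(-168\right) \frac{1}{10} = - \frac{84}{5}$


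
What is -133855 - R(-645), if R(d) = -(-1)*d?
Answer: -133210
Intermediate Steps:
R(d) = d
-133855 - R(-645) = -133855 - 1*(-645) = -133855 + 645 = -133210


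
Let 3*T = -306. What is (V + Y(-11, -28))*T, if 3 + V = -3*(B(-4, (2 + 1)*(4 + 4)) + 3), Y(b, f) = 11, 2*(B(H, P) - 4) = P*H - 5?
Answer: -14127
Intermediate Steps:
T = -102 (T = (⅓)*(-306) = -102)
B(H, P) = 3/2 + H*P/2 (B(H, P) = 4 + (P*H - 5)/2 = 4 + (H*P - 5)/2 = 4 + (-5 + H*P)/2 = 4 + (-5/2 + H*P/2) = 3/2 + H*P/2)
V = 255/2 (V = -3 - 3*((3/2 + (½)*(-4)*((2 + 1)*(4 + 4))) + 3) = -3 - 3*((3/2 + (½)*(-4)*(3*8)) + 3) = -3 - 3*((3/2 + (½)*(-4)*24) + 3) = -3 - 3*((3/2 - 48) + 3) = -3 - 3*(-93/2 + 3) = -3 - 3*(-87/2) = -3 + 261/2 = 255/2 ≈ 127.50)
(V + Y(-11, -28))*T = (255/2 + 11)*(-102) = (277/2)*(-102) = -14127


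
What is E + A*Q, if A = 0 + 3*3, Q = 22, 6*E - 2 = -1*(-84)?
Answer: 637/3 ≈ 212.33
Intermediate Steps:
E = 43/3 (E = 1/3 + (-1*(-84))/6 = 1/3 + (1/6)*84 = 1/3 + 14 = 43/3 ≈ 14.333)
A = 9 (A = 0 + 9 = 9)
E + A*Q = 43/3 + 9*22 = 43/3 + 198 = 637/3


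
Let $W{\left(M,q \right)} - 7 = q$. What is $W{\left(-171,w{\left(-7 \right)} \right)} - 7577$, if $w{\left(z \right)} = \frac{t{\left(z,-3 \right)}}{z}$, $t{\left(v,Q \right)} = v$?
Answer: $-7569$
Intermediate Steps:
$w{\left(z \right)} = 1$ ($w{\left(z \right)} = \frac{z}{z} = 1$)
$W{\left(M,q \right)} = 7 + q$
$W{\left(-171,w{\left(-7 \right)} \right)} - 7577 = \left(7 + 1\right) - 7577 = 8 - 7577 = -7569$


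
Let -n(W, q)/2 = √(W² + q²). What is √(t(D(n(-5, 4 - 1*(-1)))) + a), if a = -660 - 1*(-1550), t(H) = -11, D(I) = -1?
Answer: √879 ≈ 29.648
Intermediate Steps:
n(W, q) = -2*√(W² + q²)
a = 890 (a = -660 + 1550 = 890)
√(t(D(n(-5, 4 - 1*(-1)))) + a) = √(-11 + 890) = √879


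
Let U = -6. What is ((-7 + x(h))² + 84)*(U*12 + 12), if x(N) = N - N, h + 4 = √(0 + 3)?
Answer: -7980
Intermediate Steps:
h = -4 + √3 (h = -4 + √(0 + 3) = -4 + √3 ≈ -2.2679)
x(N) = 0
((-7 + x(h))² + 84)*(U*12 + 12) = ((-7 + 0)² + 84)*(-6*12 + 12) = ((-7)² + 84)*(-72 + 12) = (49 + 84)*(-60) = 133*(-60) = -7980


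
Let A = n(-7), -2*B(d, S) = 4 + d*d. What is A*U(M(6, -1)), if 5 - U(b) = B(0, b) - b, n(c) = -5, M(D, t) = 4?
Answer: -55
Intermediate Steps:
B(d, S) = -2 - d**2/2 (B(d, S) = -(4 + d*d)/2 = -(4 + d**2)/2 = -2 - d**2/2)
U(b) = 7 + b (U(b) = 5 - ((-2 - 1/2*0**2) - b) = 5 - ((-2 - 1/2*0) - b) = 5 - ((-2 + 0) - b) = 5 - (-2 - b) = 5 + (2 + b) = 7 + b)
A = -5
A*U(M(6, -1)) = -5*(7 + 4) = -5*11 = -55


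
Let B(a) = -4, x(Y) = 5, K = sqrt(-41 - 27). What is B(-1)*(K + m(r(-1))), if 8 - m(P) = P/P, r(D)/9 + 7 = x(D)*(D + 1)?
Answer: -28 - 8*I*sqrt(17) ≈ -28.0 - 32.985*I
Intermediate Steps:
K = 2*I*sqrt(17) (K = sqrt(-68) = 2*I*sqrt(17) ≈ 8.2462*I)
r(D) = -18 + 45*D (r(D) = -63 + 9*(5*(D + 1)) = -63 + 9*(5*(1 + D)) = -63 + 9*(5 + 5*D) = -63 + (45 + 45*D) = -18 + 45*D)
m(P) = 7 (m(P) = 8 - P/P = 8 - 1*1 = 8 - 1 = 7)
B(-1)*(K + m(r(-1))) = -4*(2*I*sqrt(17) + 7) = -4*(7 + 2*I*sqrt(17)) = -28 - 8*I*sqrt(17)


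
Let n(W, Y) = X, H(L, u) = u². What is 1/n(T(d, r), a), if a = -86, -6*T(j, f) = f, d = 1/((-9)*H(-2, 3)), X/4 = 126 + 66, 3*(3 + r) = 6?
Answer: 1/768 ≈ 0.0013021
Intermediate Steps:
r = -1 (r = -3 + (⅓)*6 = -3 + 2 = -1)
X = 768 (X = 4*(126 + 66) = 4*192 = 768)
d = -1/81 (d = 1/((-9)*(3²)) = -⅑/9 = -⅑*⅑ = -1/81 ≈ -0.012346)
T(j, f) = -f/6
n(W, Y) = 768
1/n(T(d, r), a) = 1/768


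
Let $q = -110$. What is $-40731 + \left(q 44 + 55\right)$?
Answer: $-45516$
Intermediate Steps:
$-40731 + \left(q 44 + 55\right) = -40731 + \left(\left(-110\right) 44 + 55\right) = -40731 + \left(-4840 + 55\right) = -40731 - 4785 = -45516$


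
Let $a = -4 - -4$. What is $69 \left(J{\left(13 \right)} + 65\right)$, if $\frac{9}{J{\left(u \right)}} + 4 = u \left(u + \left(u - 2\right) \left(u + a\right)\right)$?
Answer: $\frac{394707}{88} \approx 4485.3$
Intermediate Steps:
$a = 0$ ($a = -4 + 4 = 0$)
$J{\left(u \right)} = \frac{9}{-4 + u \left(u + u \left(-2 + u\right)\right)}$ ($J{\left(u \right)} = \frac{9}{-4 + u \left(u + \left(u - 2\right) \left(u + 0\right)\right)} = \frac{9}{-4 + u \left(u + \left(-2 + u\right) u\right)} = \frac{9}{-4 + u \left(u + u \left(-2 + u\right)\right)}$)
$69 \left(J{\left(13 \right)} + 65\right) = 69 \left(\frac{9}{-4 + 13^{3} - 13^{2}} + 65\right) = 69 \left(\frac{9}{-4 + 2197 - 169} + 65\right) = 69 \left(\frac{9}{2024} + 65\right) = 69 \cdot \frac{131569}{2024} = \frac{394707}{88}$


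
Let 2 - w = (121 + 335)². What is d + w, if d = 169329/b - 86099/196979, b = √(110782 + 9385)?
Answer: -40958717485/196979 + 169329*√120167/120167 ≈ -2.0745e+5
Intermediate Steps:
b = √120167 ≈ 346.65
d = -86099/196979 + 169329*√120167/120167 (d = 169329/(√120167) - 86099/196979 = 169329*(√120167/120167) - 86099*1/196979 = 169329*√120167/120167 - 86099/196979 = -86099/196979 + 169329*√120167/120167 ≈ 488.03)
w = -207934 (w = 2 - (121 + 335)² = 2 - 1*456² = 2 - 1*207936 = 2 - 207936 = -207934)
d + w = (-86099/196979 + 169329*√120167/120167) - 207934 = -40958717485/196979 + 169329*√120167/120167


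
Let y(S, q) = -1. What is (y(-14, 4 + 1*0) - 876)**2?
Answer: 769129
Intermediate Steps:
(y(-14, 4 + 1*0) - 876)**2 = (-1 - 876)**2 = (-877)**2 = 769129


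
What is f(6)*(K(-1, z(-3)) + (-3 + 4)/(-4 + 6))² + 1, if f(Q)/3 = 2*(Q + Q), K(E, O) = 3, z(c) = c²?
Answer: 883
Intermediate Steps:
f(Q) = 12*Q (f(Q) = 3*(2*(Q + Q)) = 3*(2*(2*Q)) = 3*(4*Q) = 12*Q)
f(6)*(K(-1, z(-3)) + (-3 + 4)/(-4 + 6))² + 1 = (12*6)*(3 + (-3 + 4)/(-4 + 6))² + 1 = 72*(3 + 1/2)² + 1 = 72*(3 + 1*(½))² + 1 = 72*(3 + ½)² + 1 = 72*(7/2)² + 1 = 72*(49/4) + 1 = 882 + 1 = 883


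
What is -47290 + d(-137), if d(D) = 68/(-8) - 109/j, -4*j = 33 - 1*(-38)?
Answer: -6715515/142 ≈ -47292.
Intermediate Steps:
j = -71/4 (j = -(33 - 1*(-38))/4 = -(33 + 38)/4 = -1/4*71 = -71/4 ≈ -17.750)
d(D) = -335/142 (d(D) = 68/(-8) - 109/(-71/4) = 68*(-1/8) - 109*(-4/71) = -17/2 + 436/71 = -335/142)
-47290 + d(-137) = -47290 - 335/142 = -6715515/142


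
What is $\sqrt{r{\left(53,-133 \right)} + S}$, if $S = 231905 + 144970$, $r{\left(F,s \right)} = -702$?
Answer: $21 \sqrt{853} \approx 613.33$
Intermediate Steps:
$S = 376875$
$\sqrt{r{\left(53,-133 \right)} + S} = \sqrt{-702 + 376875} = \sqrt{376173} = 21 \sqrt{853}$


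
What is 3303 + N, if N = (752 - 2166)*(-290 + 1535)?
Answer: -1757127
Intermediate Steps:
N = -1760430 (N = -1414*1245 = -1760430)
3303 + N = 3303 - 1760430 = -1757127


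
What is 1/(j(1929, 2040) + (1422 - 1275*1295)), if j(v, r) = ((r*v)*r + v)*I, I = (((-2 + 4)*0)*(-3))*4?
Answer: -1/1649703 ≈ -6.0617e-7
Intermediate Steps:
I = 0 (I = ((2*0)*(-3))*4 = (0*(-3))*4 = 0*4 = 0)
j(v, r) = 0 (j(v, r) = ((r*v)*r + v)*0 = (v*r² + v)*0 = (v + v*r²)*0 = 0)
1/(j(1929, 2040) + (1422 - 1275*1295)) = 1/(0 + (1422 - 1275*1295)) = 1/(0 + (1422 - 1651125)) = 1/(0 - 1649703) = 1/(-1649703) = -1/1649703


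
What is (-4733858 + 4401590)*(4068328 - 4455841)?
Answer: 128758169484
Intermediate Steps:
(-4733858 + 4401590)*(4068328 - 4455841) = -332268*(-387513) = 128758169484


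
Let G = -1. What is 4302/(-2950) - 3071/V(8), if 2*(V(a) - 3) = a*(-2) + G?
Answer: 9035789/16225 ≈ 556.91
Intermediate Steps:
V(a) = 5/2 - a (V(a) = 3 + (a*(-2) - 1)/2 = 3 + (-2*a - 1)/2 = 3 + (-1 - 2*a)/2 = 3 + (-½ - a) = 5/2 - a)
4302/(-2950) - 3071/V(8) = 4302/(-2950) - 3071/(5/2 - 1*8) = 4302*(-1/2950) - 3071/(5/2 - 8) = -2151/1475 - 3071/(-11/2) = -2151/1475 - 3071*(-2/11) = -2151/1475 + 6142/11 = 9035789/16225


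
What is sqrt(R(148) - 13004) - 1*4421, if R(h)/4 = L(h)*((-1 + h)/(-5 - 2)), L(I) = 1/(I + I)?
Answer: -4421 + I*sqrt(71211458)/74 ≈ -4421.0 + 114.04*I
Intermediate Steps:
L(I) = 1/(2*I)
R(h) = 2*(1/7 - h/7)/h (R(h) = 4*((1/(2*h))*((-1 + h)/(-5 - 2))) = 4*((1/(2*h))*((-1 + h)/(-7))) = 4*((1/(2*h))*((-1 + h)*(-1/7))) = 4*((1/(2*h))*(1/7 - h/7)) = 4*((1/7 - h/7)/(2*h)) = 2*(1/7 - h/7)/h)
sqrt(R(148) - 13004) - 1*4421 = sqrt((2/7)*(1 - 1*148)/148 - 13004) - 1*4421 = sqrt((2/7)*(1/148)*(1 - 148) - 13004) - 4421 = sqrt((2/7)*(1/148)*(-147) - 13004) - 4421 = sqrt(-21/74 - 13004) - 4421 = sqrt(-962317/74) - 4421 = I*sqrt(71211458)/74 - 4421 = -4421 + I*sqrt(71211458)/74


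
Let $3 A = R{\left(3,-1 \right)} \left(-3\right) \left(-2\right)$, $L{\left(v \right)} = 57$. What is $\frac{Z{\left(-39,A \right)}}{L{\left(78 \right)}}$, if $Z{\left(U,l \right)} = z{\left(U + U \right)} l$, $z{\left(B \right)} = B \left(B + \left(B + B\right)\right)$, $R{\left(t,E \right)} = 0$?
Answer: $0$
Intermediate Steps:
$A = 0$ ($A = \frac{0 \left(-3\right) \left(-2\right)}{3} = \frac{0 \left(-2\right)}{3} = \frac{1}{3} \cdot 0 = 0$)
$z{\left(B \right)} = 3 B^{2}$ ($z{\left(B \right)} = B \left(B + 2 B\right) = B 3 B = 3 B^{2}$)
$Z{\left(U,l \right)} = 12 l U^{2}$ ($Z{\left(U,l \right)} = 3 \left(U + U\right)^{2} l = 3 \left(2 U\right)^{2} l = 3 \cdot 4 U^{2} l = 12 U^{2} l = 12 l U^{2}$)
$\frac{Z{\left(-39,A \right)}}{L{\left(78 \right)}} = \frac{12 \cdot 0 \left(-39\right)^{2}}{57} = 12 \cdot 0 \cdot 1521 \cdot \frac{1}{57} = 0 \cdot \frac{1}{57} = 0$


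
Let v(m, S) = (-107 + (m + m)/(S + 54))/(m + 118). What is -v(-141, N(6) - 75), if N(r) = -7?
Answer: -59/14 ≈ -4.2143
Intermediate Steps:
v(m, S) = (-107 + 2*m/(54 + S))/(118 + m) (v(m, S) = (-107 + (2*m)/(54 + S))/(118 + m) = (-107 + 2*m/(54 + S))/(118 + m))
-v(-141, N(6) - 75) = -(-5778 - 107*(-7 - 75) + 2*(-141))/(6372 + 54*(-141) + 118*(-7 - 75) + (-7 - 75)*(-141)) = -(-5778 - 107*(-82) - 282)/(6372 - 7614 + 118*(-82) - 82*(-141)) = -(-5778 + 8774 - 282)/(6372 - 7614 - 9676 + 11562) = -2714/644 = -1*59/14 = -59/14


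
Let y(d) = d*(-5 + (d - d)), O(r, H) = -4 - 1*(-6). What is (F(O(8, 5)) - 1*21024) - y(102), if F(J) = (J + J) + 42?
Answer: -20468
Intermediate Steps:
O(r, H) = 2 (O(r, H) = -4 + 6 = 2)
F(J) = 42 + 2*J (F(J) = 2*J + 42 = 42 + 2*J)
y(d) = -5*d (y(d) = d*(-5 + 0) = d*(-5) = -5*d)
(F(O(8, 5)) - 1*21024) - y(102) = ((42 + 2*2) - 1*21024) - (-5)*102 = ((42 + 4) - 21024) - 1*(-510) = (46 - 21024) + 510 = -20978 + 510 = -20468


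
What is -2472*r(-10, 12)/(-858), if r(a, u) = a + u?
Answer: 824/143 ≈ 5.7622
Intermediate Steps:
-2472*r(-10, 12)/(-858) = -2472*(-10 + 12)/(-858) = -4944*(-1)/858 = -2472*(-1/429) = 824/143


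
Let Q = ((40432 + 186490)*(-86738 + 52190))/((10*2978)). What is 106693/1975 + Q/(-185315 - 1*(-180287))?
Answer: 262158021431/2464369450 ≈ 106.38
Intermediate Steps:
Q = -1959925314/7445 (Q = (226922*(-34548))/29780 = -7839701256*1/29780 = -1959925314/7445 ≈ -2.6325e+5)
106693/1975 + Q/(-185315 - 1*(-180287)) = 106693/1975 - 1959925314/(7445*(-185315 - 1*(-180287))) = 106693*(1/1975) - 1959925314/(7445*(-185315 + 180287)) = 106693/1975 - 1959925314/7445/(-5028) = 106693/1975 - 1959925314/7445*(-1/5028) = 106693/1975 + 326654219/6238910 = 262158021431/2464369450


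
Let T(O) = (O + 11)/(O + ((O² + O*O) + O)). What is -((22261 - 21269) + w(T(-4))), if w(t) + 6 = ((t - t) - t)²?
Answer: -567985/576 ≈ -986.08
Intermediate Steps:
T(O) = (11 + O)/(2*O + 2*O²) (T(O) = (11 + O)/(O + ((O² + O²) + O)) = (11 + O)/(O + (2*O² + O)) = (11 + O)/(O + (O + 2*O²)) = (11 + O)/(2*O + 2*O²))
w(t) = -6 + t² (w(t) = -6 + ((t - t) - t)² = -6 + (0 - t)² = -6 + (-t)² = -6 + t²)
-((22261 - 21269) + w(T(-4))) = -((22261 - 21269) + (-6 + ((½)*(11 - 4)/(-4*(1 - 4)))²)) = -(992 + (-6 + ((½)*(-¼)*7/(-3))²)) = -(992 + (-6 + ((½)*(-¼)*(-⅓)*7)²)) = -(992 + (-6 + (7/24)²)) = -(992 + (-6 + 49/576)) = -(992 - 3407/576) = -1*567985/576 = -567985/576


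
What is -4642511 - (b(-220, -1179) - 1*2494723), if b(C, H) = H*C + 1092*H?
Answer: -1119700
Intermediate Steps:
b(C, H) = 1092*H + C*H (b(C, H) = C*H + 1092*H = 1092*H + C*H)
-4642511 - (b(-220, -1179) - 1*2494723) = -4642511 - (-1179*(1092 - 220) - 1*2494723) = -4642511 - (-1179*872 - 2494723) = -4642511 - (-1028088 - 2494723) = -4642511 - 1*(-3522811) = -4642511 + 3522811 = -1119700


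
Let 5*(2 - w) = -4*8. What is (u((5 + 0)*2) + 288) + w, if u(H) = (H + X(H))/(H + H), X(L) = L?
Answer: 1487/5 ≈ 297.40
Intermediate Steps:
w = 42/5 (w = 2 - (-4)*8/5 = 2 - ⅕*(-32) = 2 + 32/5 = 42/5 ≈ 8.4000)
u(H) = 1 (u(H) = (H + H)/(H + H) = (2*H)/((2*H)) = (2*H)*(1/(2*H)) = 1)
(u((5 + 0)*2) + 288) + w = (1 + 288) + 42/5 = 289 + 42/5 = 1487/5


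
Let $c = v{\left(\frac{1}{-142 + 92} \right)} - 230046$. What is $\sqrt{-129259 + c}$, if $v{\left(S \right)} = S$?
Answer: $\frac{3 i \sqrt{3992278}}{10} \approx 599.42 i$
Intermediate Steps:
$c = - \frac{11502301}{50}$ ($c = \frac{1}{-142 + 92} - 230046 = \frac{1}{-50} - 230046 = - \frac{1}{50} - 230046 = - \frac{11502301}{50} \approx -2.3005 \cdot 10^{5}$)
$\sqrt{-129259 + c} = \sqrt{-129259 - \frac{11502301}{50}} = \sqrt{- \frac{17965251}{50}} = \frac{3 i \sqrt{3992278}}{10}$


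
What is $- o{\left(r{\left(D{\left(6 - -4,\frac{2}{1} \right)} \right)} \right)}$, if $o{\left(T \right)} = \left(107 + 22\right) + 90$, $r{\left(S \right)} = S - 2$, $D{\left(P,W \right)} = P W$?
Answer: $-219$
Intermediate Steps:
$r{\left(S \right)} = -2 + S$ ($r{\left(S \right)} = S - 2 = -2 + S$)
$o{\left(T \right)} = 219$ ($o{\left(T \right)} = 129 + 90 = 219$)
$- o{\left(r{\left(D{\left(6 - -4,\frac{2}{1} \right)} \right)} \right)} = \left(-1\right) 219 = -219$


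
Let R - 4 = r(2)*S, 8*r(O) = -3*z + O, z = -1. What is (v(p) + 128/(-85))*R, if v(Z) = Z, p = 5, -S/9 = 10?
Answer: -62073/340 ≈ -182.57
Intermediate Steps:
S = -90 (S = -9*10 = -90)
r(O) = 3/8 + O/8 (r(O) = (-3*(-1) + O)/8 = (3 + O)/8 = 3/8 + O/8)
R = -209/4 (R = 4 + (3/8 + (⅛)*2)*(-90) = 4 + (3/8 + ¼)*(-90) = 4 + (5/8)*(-90) = 4 - 225/4 = -209/4 ≈ -52.250)
(v(p) + 128/(-85))*R = (5 + 128/(-85))*(-209/4) = (5 + 128*(-1/85))*(-209/4) = (5 - 128/85)*(-209/4) = (297/85)*(-209/4) = -62073/340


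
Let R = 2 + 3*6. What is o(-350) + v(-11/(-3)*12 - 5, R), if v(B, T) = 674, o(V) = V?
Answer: 324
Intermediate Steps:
R = 20 (R = 2 + 18 = 20)
o(-350) + v(-11/(-3)*12 - 5, R) = -350 + 674 = 324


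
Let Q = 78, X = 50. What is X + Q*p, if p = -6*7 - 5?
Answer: -3616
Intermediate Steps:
p = -47 (p = -42 - 5 = -47)
X + Q*p = 50 + 78*(-47) = 50 - 3666 = -3616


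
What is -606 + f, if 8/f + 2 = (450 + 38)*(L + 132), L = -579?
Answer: -66095818/109069 ≈ -606.00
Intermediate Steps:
f = -4/109069 (f = 8/(-2 + (450 + 38)*(-579 + 132)) = 8/(-2 + 488*(-447)) = 8/(-2 - 218136) = 8/(-218138) = 8*(-1/218138) = -4/109069 ≈ -3.6674e-5)
-606 + f = -606 - 4/109069 = -66095818/109069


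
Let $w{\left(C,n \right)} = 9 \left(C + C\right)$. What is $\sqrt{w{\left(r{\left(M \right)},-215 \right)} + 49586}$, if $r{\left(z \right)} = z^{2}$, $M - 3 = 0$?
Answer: $2 \sqrt{12437} \approx 223.04$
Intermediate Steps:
$M = 3$ ($M = 3 + 0 = 3$)
$w{\left(C,n \right)} = 18 C$ ($w{\left(C,n \right)} = 9 \cdot 2 C = 18 C$)
$\sqrt{w{\left(r{\left(M \right)},-215 \right)} + 49586} = \sqrt{18 \cdot 3^{2} + 49586} = \sqrt{18 \cdot 9 + 49586} = \sqrt{162 + 49586} = \sqrt{49748} = 2 \sqrt{12437}$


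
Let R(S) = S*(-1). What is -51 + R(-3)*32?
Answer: 45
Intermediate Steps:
R(S) = -S
-51 + R(-3)*32 = -51 - 1*(-3)*32 = -51 + 3*32 = -51 + 96 = 45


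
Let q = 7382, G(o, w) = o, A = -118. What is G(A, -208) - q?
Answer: -7500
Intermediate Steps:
G(A, -208) - q = -118 - 1*7382 = -118 - 7382 = -7500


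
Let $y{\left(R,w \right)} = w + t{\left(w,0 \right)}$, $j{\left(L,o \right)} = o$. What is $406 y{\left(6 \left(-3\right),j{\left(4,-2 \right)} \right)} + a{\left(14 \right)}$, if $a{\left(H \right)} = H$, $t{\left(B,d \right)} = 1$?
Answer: $-392$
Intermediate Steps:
$y{\left(R,w \right)} = 1 + w$ ($y{\left(R,w \right)} = w + 1 = 1 + w$)
$406 y{\left(6 \left(-3\right),j{\left(4,-2 \right)} \right)} + a{\left(14 \right)} = 406 \left(1 - 2\right) + 14 = 406 \left(-1\right) + 14 = -406 + 14 = -392$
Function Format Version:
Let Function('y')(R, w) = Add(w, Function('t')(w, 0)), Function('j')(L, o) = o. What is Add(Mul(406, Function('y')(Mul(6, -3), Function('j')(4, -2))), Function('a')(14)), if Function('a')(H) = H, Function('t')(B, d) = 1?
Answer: -392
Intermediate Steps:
Function('y')(R, w) = Add(1, w) (Function('y')(R, w) = Add(w, 1) = Add(1, w))
Add(Mul(406, Function('y')(Mul(6, -3), Function('j')(4, -2))), Function('a')(14)) = Add(Mul(406, Add(1, -2)), 14) = Add(Mul(406, -1), 14) = Add(-406, 14) = -392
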